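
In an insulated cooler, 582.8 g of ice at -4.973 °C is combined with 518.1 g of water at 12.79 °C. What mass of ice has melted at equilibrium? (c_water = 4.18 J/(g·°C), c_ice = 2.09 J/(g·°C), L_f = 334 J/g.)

m_melted ≈ 64.8 g

Water can give up m c ΔT = 518.1·4.18·12.79 = 27699 J before reaching 0 °C.
Of that, 582.8·2.09·4.973 = 6057.4 J goes to bring the ice to 0 °C, leaving 21641 J.
To melt every bit of ice: 582.8·334 = 194655 J.
Since 21641 < 194655 J, not all the ice melts; equilibrium is at 0 °C.
m_melted·334 = 21641  ⇒  m_melted ≈ 64.79 g.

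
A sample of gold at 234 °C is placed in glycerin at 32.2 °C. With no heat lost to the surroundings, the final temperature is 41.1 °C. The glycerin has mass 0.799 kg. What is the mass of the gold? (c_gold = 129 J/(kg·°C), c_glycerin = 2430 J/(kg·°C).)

Heat lost by the gold = heat gained by the glycerin:
m×129×(234 − 41.1) = 0.799×2430×(41.1 − 32.2)
24884 m = 17280  ⇒  m ≈ 0.6944 kg

m ≈ 0.694 kg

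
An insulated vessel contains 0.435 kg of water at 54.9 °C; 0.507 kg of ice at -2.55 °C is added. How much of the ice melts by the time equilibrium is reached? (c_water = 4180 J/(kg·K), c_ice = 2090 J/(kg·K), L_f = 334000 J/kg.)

Heat available from the water dropping to 0 °C: 0.435·4180·54.9 = 99825 J.
Warming the ice to 0 °C takes 0.507·2090·2.55 = 2702.1 J, leaving 97123 J for melting.
To melt every bit of ice: 0.507·334000 = 169338 J.
That's not enough to melt it all — equilibrium is at 0 °C with ice remaining.
m_melt = 97123 / L_f = 0.2908 kg.

m_melted ≈ 0.291 kg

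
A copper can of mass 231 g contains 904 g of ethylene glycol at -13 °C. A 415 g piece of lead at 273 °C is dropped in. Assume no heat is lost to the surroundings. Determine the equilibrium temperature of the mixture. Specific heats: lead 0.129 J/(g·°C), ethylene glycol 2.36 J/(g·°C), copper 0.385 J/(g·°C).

T_f ≈ -6.3 °C

Taking heat into each body as positive, Σ m c ΔT = 0:
415*0.129*(T − 273) + 904*2.36*(T − (-13)) + 231*0.385*(T − (-13)) = 0
53.54(T − 273) + 2133.4(T − (-13)) + 88.94(T − (-13)) = 0
(53.54 + 2133.4 + 88.94) T = 53.54*273 + 2133.4*(-13) + 88.94*(-13)
T = -14276/2275.9 ≈ -6.27 °C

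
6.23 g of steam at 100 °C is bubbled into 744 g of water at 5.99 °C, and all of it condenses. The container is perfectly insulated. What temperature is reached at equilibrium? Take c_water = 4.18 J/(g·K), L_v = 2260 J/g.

Energy balance with sensible and latent terms:
latent heat released on condensation: 6.23×2260 = 14080; condensed water 100 °C→T: 26.04(T − 100); water warms: 744×4.18×(T − 5.99) = 3109.9(T − 5.99)
3136 T = 14080 + 2604.1 + 18628 = 35312
T ≈ 11.26 °C, under the boiling point, so the assumption holds.

T_f ≈ 11.3 °C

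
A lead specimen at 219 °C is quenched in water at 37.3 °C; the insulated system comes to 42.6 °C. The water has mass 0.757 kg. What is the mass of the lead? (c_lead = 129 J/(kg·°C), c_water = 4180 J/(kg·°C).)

m ≈ 0.737 kg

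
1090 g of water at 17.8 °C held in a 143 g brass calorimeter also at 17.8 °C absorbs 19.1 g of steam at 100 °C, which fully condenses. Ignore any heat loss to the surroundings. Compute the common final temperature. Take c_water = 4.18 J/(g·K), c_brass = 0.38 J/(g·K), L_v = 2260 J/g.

Setting the total heat transfer to zero:
steam→water at 100 °C releases m L_v = 19.1·2260 = 43166; condensate cools 100→T: 19.1·4.18·(T − 100) = 79.84(T − 100); original water: 4556.2(T − 17.8); cup: 54.34(T − 17.8)
4690.4 T = 43166 + 7983.8 + 82068 = 133217
T ≈ 28.40 °C (< 100 °C, so full condensation is consistent).

T_f ≈ 28.4 °C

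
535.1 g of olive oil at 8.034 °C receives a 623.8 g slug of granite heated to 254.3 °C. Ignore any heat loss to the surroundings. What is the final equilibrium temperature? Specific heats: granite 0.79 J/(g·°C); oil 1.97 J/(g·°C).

T_f ≈ 86.5 °C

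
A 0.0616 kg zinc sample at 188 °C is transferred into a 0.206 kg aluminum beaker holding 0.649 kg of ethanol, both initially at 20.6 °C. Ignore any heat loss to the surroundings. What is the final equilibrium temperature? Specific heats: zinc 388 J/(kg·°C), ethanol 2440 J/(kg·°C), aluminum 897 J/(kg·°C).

Let T be the final temperature. ΣQ_i = 0:
0.0616*388*(T − 188) + 0.649*2440*(T − 20.6) + 0.206*897*(T − 20.6) = 0
23.9(T − 188) + 1583.6(T − 20.6) + 184.78(T − 20.6) = 0
(23.9 + 1583.6 + 184.78) T = 23.9*188 + 1583.6*20.6 + 184.78*20.6
T = 40921 / 1792.2 = 22.8 °C

T_f ≈ 22.8 °C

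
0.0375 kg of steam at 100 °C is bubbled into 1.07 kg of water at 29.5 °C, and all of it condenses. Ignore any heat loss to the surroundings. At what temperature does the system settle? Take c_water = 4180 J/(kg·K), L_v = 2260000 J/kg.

T_f ≈ 50.2 °C

Energy conservation, ΣQ = 0:
steam→water at 100 °C releases m L_v = 0.0375×2260000 = 84750
  condensed water 100 °C→T: 156.75(T − 100)
  water warms: 1.07×4180×(T − 29.5) = 4472.6(T − 29.5)
4629.4 T = 84750 + 15675 + 131942 = 232367
T ≈ 50.19 °C (< 100 °C, so full condensation is consistent).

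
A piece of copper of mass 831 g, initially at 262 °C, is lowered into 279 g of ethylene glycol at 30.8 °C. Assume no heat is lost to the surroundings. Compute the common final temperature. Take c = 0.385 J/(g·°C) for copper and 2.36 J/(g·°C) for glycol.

Taking heat into each body as positive, Σ m c ΔT = 0:
831*0.385*(T − 262) + 279*2.36*(T − 30.8) = 0
978.38 T = 104103
T = 104103/978.38 ≈ 106.40 °C

T_f ≈ 106.4 °C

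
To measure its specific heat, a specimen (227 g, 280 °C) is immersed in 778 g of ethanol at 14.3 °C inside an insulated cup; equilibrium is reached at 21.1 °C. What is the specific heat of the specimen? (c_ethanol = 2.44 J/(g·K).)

c ≈ 0.22 J/(g·K)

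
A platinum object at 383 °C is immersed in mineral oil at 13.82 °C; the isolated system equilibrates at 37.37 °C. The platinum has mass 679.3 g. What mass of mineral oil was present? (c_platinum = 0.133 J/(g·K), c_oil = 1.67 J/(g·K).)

m ≈ 794 g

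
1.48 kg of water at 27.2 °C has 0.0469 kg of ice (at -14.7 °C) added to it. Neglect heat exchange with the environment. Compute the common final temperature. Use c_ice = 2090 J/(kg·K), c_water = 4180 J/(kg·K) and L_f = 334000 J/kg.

T_f ≈ 23.7 °C

Setting the total heat transfer to zero:
ice -14.7→0 °C: 0.0469·2090·14.7 = 1440.9; melt ice: 0.0469·334000 = 15665; warm the meltwater: 196.04 T; water cools: 1.48·4180·(T − 27.2) = 6186.4(T − 27.2)
6382.4 T = 168270 − 17106 = 151165
T ≈ 23.68 °C (positive, so assuming full melt was valid).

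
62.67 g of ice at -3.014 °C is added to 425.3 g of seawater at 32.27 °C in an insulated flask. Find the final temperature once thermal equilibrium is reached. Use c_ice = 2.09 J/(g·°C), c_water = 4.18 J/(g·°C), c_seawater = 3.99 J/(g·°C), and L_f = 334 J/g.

Conservation of energy gives ΣQ = 0:
ice -3.014→0 °C: 62.67×2.09×3.014 = 394.77; melt ice: 62.67×334 = 20932; warm the meltwater: 261.96 T; seawater cools: 425.3×3.99×(T − 32.27) = 1696.9(T − 32.27)
1958.9 T = 54760 − 21327 = 33434
T ≈ 17.07 °C. Since T > 0 °C, the all-ice-melts assumption holds.

T_f ≈ 17.1 °C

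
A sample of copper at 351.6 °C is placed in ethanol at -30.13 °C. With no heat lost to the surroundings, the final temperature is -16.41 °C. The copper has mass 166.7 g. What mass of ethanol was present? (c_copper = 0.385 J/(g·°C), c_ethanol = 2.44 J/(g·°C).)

Conservation of energy gives ΣQ = 0:
166.7×0.385×(-16.41 − 351.6) + m×2.44×(-16.41 − (-30.13)) = 0
33.48 m = 23619
m = 23619/33.48 ≈ 705.5 g

m ≈ 706 g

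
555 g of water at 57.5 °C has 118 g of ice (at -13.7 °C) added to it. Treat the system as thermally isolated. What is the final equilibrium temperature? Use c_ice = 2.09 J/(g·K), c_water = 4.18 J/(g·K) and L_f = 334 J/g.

Sum of m c ΔT and latent-heat terms is zero:
warm ice to 0 °C: 118·2.09·(0 − (-13.7)) = 3378.7
  fusion: m_ice L_f = 118·334 = 39412
  meltwater 0→T: 118·4.18·T = 493.24 T
  water cools: 555·4.18·(T − 57.5) = 2319.9(T − 57.5)
2813.1 T = 133394 − 42791 = 90604
T ≈ 32.21 °C (positive, so assuming full melt was valid).

T_f ≈ 32.2 °C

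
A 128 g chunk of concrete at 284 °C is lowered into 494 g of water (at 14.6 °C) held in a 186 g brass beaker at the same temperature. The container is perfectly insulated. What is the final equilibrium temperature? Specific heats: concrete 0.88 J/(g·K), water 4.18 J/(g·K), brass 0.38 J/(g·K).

T_f ≈ 28.1 °C

T_f = Σ m_i c_i T_i / Σ m_i c_i:
T_f = (112.64×284 + 2064.9×14.6 + 70.68×14.6) / (112.64 + 2064.9 + 70.68)
    = 63170 / 2248.2 ≈ 28.10 °C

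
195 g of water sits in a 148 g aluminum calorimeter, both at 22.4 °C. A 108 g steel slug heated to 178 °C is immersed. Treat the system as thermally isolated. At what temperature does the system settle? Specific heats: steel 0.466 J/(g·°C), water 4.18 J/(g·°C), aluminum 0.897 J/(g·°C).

Heat gained plus heat lost sum to zero:
108·0.466·(T − 178) + 195·4.18·(T − 22.4) + 148·0.897·(T − 22.4) = 0
50.33(T − 178) + 815.1(T − 22.4) + 132.76(T − 22.4) = 0
(50.33 + 815.1 + 132.76) T = 50.33·178 + 815.1·22.4 + 132.76·22.4
T ≈ 30.25 °C

T_f ≈ 30.2 °C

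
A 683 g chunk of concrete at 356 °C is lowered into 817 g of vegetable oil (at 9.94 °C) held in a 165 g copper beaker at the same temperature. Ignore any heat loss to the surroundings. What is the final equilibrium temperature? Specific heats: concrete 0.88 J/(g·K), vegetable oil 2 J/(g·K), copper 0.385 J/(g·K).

T_f = Σ m_i c_i T_i / Σ m_i c_i:
T_f = (601.04*356 + 1634*9.94 + 63.52*9.94) / (601.04 + 1634 + 63.52)
    = 230844 / 2298.6 ≈ 100.43 °C

T_f ≈ 100.4 °C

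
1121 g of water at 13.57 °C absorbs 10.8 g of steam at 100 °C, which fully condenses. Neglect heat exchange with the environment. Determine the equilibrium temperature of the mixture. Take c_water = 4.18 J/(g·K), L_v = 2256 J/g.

T_f ≈ 19.5 °C

Energy conservation, ΣQ = 0:
steam→water at 100 °C releases m L_v = 10.8·2256 = 24365
  condensed water 100 °C→T: 45.14(T − 100)
  original water: 4685.8(T − 13.57)
4730.9 T = 24365 + 4514.4 + 63586 = 92465
T ≈ 19.54 °C (< 100 °C, so full condensation is consistent).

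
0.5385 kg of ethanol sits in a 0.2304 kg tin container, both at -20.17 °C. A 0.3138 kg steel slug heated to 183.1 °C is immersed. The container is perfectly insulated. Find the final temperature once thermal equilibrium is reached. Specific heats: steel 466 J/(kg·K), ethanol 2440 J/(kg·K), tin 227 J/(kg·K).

T_f ≈ -0.5 °C

T_f is the heat-capacity-weighted average of the initial temperatures:
T_f = (146.23×183.1 + 1313.9×(-20.17) + 52.3×(-20.17)) / (146.23 + 1313.9 + 52.3)
    = -782.22 / 1512.5 ≈ -0.52 °C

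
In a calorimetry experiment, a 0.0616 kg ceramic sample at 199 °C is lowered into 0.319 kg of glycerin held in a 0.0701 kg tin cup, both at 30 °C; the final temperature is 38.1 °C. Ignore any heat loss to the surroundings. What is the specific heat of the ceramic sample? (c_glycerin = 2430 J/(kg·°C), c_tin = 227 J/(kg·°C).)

Heat gained plus heat lost sum to zero:
0.0616×c×(38.1 − 199) + 0.319×2430×(38.1 − 30) + 0.0701×227×(38.1 − 30) = 0
-9.911 c = -6407.8
c = -6407.8/-9.911 ≈ 646.5 J/(kg·°C)

c ≈ 647 J/(kg·°C)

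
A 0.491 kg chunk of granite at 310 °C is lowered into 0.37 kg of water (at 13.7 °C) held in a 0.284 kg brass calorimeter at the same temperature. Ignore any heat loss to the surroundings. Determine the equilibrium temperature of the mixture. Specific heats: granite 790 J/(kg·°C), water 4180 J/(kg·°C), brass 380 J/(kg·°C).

T_f ≈ 70.0 °C

Energy conservation, ΣQ = 0:
0.491*790*(T − 310) + 0.37*4180*(T − 13.7) + 0.284*380*(T − 13.7) = 0
387.89(T − 310) + 1546.6(T − 13.7) + 107.92(T − 13.7) = 0
(387.89 + 1546.6 + 107.92) T = 387.89*310 + 1546.6*13.7 + 107.92*13.7
T = 142913/2042.4 ≈ 69.97 °C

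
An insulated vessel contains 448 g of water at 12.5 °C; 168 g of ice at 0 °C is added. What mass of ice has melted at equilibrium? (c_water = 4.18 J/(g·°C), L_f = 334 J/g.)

m_melted ≈ 70.1 g

Heat available from the water dropping to 0 °C: 448·4.18·12.5 = 23408 J.
Fully melting the ice requires m_ice L_f = 168·334 = 56112 J.
Since 23408 < 56112 J, not all the ice melts; equilibrium is at 0 °C.
Mass melted = 23408/334 ≈ 70.08 g.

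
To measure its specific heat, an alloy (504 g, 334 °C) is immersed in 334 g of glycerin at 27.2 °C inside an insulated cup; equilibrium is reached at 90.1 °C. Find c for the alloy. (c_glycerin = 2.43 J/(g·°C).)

c ≈ 0.415 J/(g·°C)

Heat lost by the alloy = heat gained by the glycerin:
504·c·(334 − 90.1) = 334·2.43·(90.1 − 27.2)
122926 c = 51051  ⇒  c ≈ 0.4153 J/(g·°C)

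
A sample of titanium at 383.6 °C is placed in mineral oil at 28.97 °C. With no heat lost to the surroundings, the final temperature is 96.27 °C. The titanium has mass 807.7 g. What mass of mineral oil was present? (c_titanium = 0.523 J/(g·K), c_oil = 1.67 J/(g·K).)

m ≈ 1080 g

Setting the total heat transfer to zero:
807.7×0.523×(96.27 − 383.6) + m×1.67×(96.27 − 28.97) = 0
112.39 m = 121376
m = 121376/112.39 ≈ 1080 g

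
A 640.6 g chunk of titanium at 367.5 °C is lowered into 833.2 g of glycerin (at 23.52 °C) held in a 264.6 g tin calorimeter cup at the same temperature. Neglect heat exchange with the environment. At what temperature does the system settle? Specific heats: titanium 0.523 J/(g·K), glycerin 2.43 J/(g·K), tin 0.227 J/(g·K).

T_f ≈ 71.1 °C

With ΣQ=0 the equilibrium temperature is the m·c-weighted mean:
T_f = (335.03×367.5 + 2024.7×23.52 + 60.06×23.52) / (335.03 + 2024.7 + 60.06)
    = 172158 / 2419.8 ≈ 71.15 °C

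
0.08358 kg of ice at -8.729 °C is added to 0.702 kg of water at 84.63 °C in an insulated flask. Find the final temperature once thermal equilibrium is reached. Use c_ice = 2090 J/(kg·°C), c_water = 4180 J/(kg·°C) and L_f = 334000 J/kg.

T_f ≈ 66.7 °C

Sum of m c ΔT and latent-heat terms is zero:
warm ice to 0 °C: 0.08358×2090×(0 − (-8.729)) = 1524.8; fusion: m_ice L_f = 0.08358×334000 = 27916; warm the meltwater: 349.36 T; water cools: 0.702×4180×(T − 84.63) = 2934.4(T − 84.63)
3283.7 T = 248335 − 29441 = 218894
T ≈ 66.66 °C. Since T > 0 °C, the all-ice-melts assumption holds.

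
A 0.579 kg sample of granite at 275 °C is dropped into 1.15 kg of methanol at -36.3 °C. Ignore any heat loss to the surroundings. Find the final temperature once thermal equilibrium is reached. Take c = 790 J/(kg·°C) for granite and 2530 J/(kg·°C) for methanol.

Heat gained plus heat lost sum to zero:
0.579×790×(T − 275) + 1.15×2530×(T − (-36.3)) = 0
3366.9 T = 20173
T = 20173/3366.9 ≈ 5.99 °C

T_f ≈ 6.0 °C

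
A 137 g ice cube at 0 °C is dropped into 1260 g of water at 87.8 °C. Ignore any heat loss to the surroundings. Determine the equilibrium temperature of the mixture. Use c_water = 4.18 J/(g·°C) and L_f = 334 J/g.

Energy balance with sensible and latent terms:
fusion: m_ice L_f = 137×334 = 45758; warm the meltwater: 572.66 T; water cools: 1260×4.18×(T − 87.8) = 5266.8(T − 87.8)
5839.5 T = 462425 − 45758 = 416667
T ≈ 71.35 °C (positive, so assuming full melt was valid).

T_f ≈ 71.4 °C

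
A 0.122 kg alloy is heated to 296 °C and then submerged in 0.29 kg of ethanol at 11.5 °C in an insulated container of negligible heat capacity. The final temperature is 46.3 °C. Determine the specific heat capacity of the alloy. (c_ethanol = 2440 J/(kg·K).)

m_s c (T_s − T_f) = m_ethanol c_ethanol (T_f − T_0):
0.122×c×(296 − 46.3) = 0.29×2440×(46.3 − 11.5)
30.46 c = 24624  ⇒  c ≈ 808.3 J/(kg·K)

c ≈ 808 J/(kg·K)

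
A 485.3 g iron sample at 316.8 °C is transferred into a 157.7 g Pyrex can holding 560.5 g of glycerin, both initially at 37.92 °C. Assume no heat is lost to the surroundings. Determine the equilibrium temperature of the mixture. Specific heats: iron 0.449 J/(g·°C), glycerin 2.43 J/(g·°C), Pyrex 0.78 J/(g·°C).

T_f ≈ 73.6 °C

Conservation of energy gives ΣQ = 0:
485.3·0.449·(T − 316.8) + 560.5·2.43·(T − 37.92) + 157.7·0.78·(T − 37.92) = 0
217.9(T − 316.8) + 1362(T − 37.92) + 123.01(T − 37.92) = 0
1702.9 T = 125343
T ≈ 73.60 °C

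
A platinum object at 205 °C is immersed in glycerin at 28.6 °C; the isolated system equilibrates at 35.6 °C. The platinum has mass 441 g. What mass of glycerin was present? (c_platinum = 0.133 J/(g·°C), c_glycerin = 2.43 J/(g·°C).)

m ≈ 584 g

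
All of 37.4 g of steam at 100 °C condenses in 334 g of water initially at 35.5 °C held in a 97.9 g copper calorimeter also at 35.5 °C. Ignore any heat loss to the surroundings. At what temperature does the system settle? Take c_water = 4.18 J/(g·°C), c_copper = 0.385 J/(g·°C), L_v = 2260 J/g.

T_f ≈ 95.0 °C

Let T be the final temperature. ΣQ_i = 0:
condense steam: −37.4·2260 = −84524
  condensate cools 100→T: 37.4·4.18·(T − 100) = 156.33(T − 100)
  water warms: 334·4.18·(T − 35.5) = 1396.1(T − 35.5)
  copper cup: 97.9·0.385·(T − 35.5) = 37.69(T − 35.5)
1590.1 T = 84524 + 15633 + 50900 = 151058
T ≈ 95.00 °C, under the boiling point, so the assumption holds.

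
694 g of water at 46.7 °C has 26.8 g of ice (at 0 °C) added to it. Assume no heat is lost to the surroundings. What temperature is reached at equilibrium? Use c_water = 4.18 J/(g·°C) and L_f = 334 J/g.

Heat gained plus heat lost sum to zero:
melt ice: 26.8×334 = 8951.2; warm the meltwater: 112.02 T; water: 2900.9(T − 46.7)
3012.9 T = 135473 − 8951.2 = 126522
T ≈ 41.99 °C (positive, so assuming full melt was valid).

T_f ≈ 42.0 °C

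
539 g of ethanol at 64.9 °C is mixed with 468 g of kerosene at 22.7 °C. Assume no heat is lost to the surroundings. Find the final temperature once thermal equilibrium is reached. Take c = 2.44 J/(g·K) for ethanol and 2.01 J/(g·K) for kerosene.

|Q_ethanol| = |Q_kerosene|:
539·2.44·(64.9 − T) = 468·2.01·(T − 22.7)
1315.2(64.9 − T) = 940.68(T − 22.7)
2255.8 T = 106707  ⇒  T ≈ 47.30 °C

T_f ≈ 47.3 °C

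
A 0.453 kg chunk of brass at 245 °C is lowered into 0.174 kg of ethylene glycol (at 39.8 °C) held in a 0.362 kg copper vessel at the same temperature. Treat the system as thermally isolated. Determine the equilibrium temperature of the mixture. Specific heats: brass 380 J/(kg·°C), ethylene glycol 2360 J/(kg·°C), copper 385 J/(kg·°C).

Conservation of energy gives ΣQ = 0:
0.453*380*(T − 245) + 0.174*2360*(T − 39.8) + 0.362*385*(T − 39.8) = 0
172.14(T − 245) + 410.64(T − 39.8) + 139.37(T − 39.8) = 0
(172.14 + 410.64 + 139.37) T = 172.14*245 + 410.64*39.8 + 139.37*39.8
T = 64065/722.15 ≈ 88.71 °C

T_f ≈ 88.7 °C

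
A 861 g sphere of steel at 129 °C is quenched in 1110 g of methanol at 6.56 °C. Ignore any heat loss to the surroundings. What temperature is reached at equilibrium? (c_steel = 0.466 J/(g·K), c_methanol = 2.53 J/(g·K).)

T_f ≈ 21.9 °C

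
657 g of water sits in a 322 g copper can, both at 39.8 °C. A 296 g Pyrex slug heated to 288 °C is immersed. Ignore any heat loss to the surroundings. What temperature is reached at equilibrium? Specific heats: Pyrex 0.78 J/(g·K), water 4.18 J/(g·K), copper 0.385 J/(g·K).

Taking heat into each body as positive, Σ m c ΔT = 0:
296·0.78·(T − 288) + 657·4.18·(T − 39.8) + 322·0.385·(T − 39.8) = 0
230.88(T − 288) + 2746.3(T − 39.8) + 123.97(T − 39.8) = 0
(230.88 + 2746.3 + 123.97) T = 230.88·288 + 2746.3·39.8 + 123.97·39.8
T = 180729/3101.1 ≈ 58.28 °C

T_f ≈ 58.3 °C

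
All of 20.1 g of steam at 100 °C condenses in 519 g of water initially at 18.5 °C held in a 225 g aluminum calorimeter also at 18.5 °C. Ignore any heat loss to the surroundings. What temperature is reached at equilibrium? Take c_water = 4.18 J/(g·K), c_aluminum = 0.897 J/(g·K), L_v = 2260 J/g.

T_f ≈ 39.8 °C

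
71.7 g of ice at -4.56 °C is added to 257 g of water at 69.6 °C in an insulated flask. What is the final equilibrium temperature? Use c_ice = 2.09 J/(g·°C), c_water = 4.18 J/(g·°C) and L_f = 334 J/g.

Heat gained plus heat lost sum to zero:
ice -4.56→0 °C: 71.7·2.09·4.56 = 683.33; fusion: m_ice L_f = 71.7·334 = 23948; meltwater 0→T: 71.7·4.18·T = 299.71 T; water: 1074.3(T − 69.6)
1374 T = 74768 − 24631 = 50137
T ≈ 36.49 °C. Since T > 0 °C, the all-ice-melts assumption holds.

T_f ≈ 36.5 °C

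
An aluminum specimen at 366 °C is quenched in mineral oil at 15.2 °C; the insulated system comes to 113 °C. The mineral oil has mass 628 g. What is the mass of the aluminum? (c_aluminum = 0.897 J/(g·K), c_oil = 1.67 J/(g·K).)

m ≈ 452 g

Net heat exchanged in the isolated system is zero:
m×0.897×(113 − 366) + 628×1.67×(113 − 15.2) = 0
-226.94 m = -102569
m = -102569/-226.94 ≈ 452 g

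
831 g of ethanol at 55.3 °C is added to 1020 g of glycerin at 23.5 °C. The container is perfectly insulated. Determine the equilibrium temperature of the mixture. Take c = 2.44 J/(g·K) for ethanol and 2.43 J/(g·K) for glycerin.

T_f ≈ 37.8 °C

Energy conservation, ΣQ = 0:
831×2.44×(T − 55.3) + 1020×2.43×(T − 23.5) = 0
2027.6(T − 55.3) + 2478.6(T − 23.5) = 0
4506.2 T = 170376
T = 170376/4506.2 ≈ 37.81 °C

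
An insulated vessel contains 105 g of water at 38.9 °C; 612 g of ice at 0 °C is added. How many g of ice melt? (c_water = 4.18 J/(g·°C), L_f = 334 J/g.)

Water can give up m c ΔT = 105·4.18·38.9 = 17073 J before reaching 0 °C.
To melt every bit of ice: 612·334 = 204408 J.
That's not enough to melt it all — equilibrium is at 0 °C with ice remaining.
m_melted·334 = 17073  ⇒  m_melted ≈ 51.12 g.

m_melted ≈ 51.1 g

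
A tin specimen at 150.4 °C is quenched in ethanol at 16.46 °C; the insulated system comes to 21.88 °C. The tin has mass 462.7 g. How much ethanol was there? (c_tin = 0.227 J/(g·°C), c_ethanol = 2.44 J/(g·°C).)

Setting the total heat transfer to zero:
462.7×0.227×(21.88 − 150.4) + m×2.44×(21.88 − 16.46) = 0
13.22 m = 13499
m = 13499/13.22 ≈ 1021 g

m ≈ 1020 g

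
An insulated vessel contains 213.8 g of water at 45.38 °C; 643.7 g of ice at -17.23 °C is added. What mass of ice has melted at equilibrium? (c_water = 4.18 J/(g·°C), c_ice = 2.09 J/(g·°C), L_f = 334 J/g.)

m_melted ≈ 52 g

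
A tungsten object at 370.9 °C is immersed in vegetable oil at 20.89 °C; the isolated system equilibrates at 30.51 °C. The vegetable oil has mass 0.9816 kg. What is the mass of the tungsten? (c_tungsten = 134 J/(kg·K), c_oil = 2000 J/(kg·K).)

m ≈ 0.414 kg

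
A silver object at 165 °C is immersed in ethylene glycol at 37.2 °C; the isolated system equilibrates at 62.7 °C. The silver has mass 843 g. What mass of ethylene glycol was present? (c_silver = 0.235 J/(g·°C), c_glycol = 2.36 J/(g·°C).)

Conservation of energy gives ΣQ = 0:
843·0.235·(62.7 − 165) + m·2.36·(62.7 − 37.2) = 0
60.18 m = 20266
m = 20266/60.18 ≈ 336.8 g

m ≈ 337 g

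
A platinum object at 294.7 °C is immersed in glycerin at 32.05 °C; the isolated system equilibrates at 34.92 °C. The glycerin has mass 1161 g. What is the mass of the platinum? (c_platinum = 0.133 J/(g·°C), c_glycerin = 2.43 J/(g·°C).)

m ≈ 234 g

Conservation of energy gives ΣQ = 0:
m·0.133·(34.92 − 294.7) + 1161·2.43·(34.92 − 32.05) = 0
-34.55 m = -8096.9
m = -8096.9/-34.55 ≈ 234.3 g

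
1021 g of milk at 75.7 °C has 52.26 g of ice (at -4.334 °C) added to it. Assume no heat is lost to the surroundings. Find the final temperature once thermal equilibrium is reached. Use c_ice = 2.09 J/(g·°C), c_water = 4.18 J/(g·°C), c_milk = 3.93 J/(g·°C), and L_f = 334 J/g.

T_f ≈ 67.6 °C

Heat gained plus heat lost sum to zero:
warm ice to 0 °C: 52.26×2.09×(0 − (-4.334)) = 473.37; fusion: m_ice L_f = 52.26×334 = 17455; warm the meltwater: 218.45 T; milk: 4012.5(T − 75.7)
4231 T = 303749 − 17928 = 285820
T ≈ 67.55 °C — above 0 °C, consistent with complete melting.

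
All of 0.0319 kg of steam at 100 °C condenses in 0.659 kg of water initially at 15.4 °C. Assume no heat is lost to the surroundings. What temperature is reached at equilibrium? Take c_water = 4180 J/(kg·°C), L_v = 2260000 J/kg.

T_f ≈ 44.3 °C

Conservation of energy gives ΣQ = 0:
condense steam: −0.0319×2260000 = −72094
  condensate cools 100→T: 0.0319×4180×(T − 100) = 133.34(T − 100)
  water warms: 0.659×4180×(T − 15.4) = 2754.6(T − 15.4)
2888 T = 72094 + 13334 + 42421 = 127849
T ≈ 44.27 °C, under the boiling point, so the assumption holds.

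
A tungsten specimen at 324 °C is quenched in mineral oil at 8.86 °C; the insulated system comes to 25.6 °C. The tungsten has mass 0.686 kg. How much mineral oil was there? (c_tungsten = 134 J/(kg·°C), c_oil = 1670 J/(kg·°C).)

|Q_tungsten| = |Q_oil|:
0.686·134·(324 − 25.6) = m·1670·(25.6 − 8.86)
27956 m = 27430  ⇒  m ≈ 0.9812 kg

m ≈ 0.981 kg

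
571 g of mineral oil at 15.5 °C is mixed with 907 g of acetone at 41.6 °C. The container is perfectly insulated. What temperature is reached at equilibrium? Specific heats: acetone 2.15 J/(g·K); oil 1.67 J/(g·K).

T_f is the heat-capacity-weighted average of the initial temperatures:
T_f = (1950*41.6 + 953.57*15.5) / (1950 + 953.57)
    = 95902 / 2903.6 ≈ 33.03 °C

T_f ≈ 33.0 °C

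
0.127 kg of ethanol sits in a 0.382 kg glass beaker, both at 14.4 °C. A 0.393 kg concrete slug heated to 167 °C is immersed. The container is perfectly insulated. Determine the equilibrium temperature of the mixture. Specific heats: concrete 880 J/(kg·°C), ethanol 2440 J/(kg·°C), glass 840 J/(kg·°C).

T_f ≈ 68.4 °C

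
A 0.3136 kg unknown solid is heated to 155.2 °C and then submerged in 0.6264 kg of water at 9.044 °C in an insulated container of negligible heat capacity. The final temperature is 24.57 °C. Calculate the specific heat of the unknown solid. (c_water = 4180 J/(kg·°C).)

c ≈ 992 J/(kg·°C)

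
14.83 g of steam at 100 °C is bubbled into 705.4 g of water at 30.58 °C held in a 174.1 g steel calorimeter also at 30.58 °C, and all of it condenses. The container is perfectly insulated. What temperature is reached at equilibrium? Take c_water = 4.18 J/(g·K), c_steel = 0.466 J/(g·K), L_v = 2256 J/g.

T_f ≈ 42.8 °C

Net heat exchanged in the isolated system is zero:
condense steam: −14.83·2256 = −33456
  condensed water 100 °C→T: 61.99(T − 100)
  water warms: 705.4·4.18·(T − 30.58) = 2948.6(T − 30.58)
  steel cup: 174.1·0.466·(T − 30.58) = 81.13(T − 30.58)
3091.7 T = 33456 + 6198.9 + 92648 = 132304
T ≈ 42.79 °C — below 100 °C, confirming all the steam condensed.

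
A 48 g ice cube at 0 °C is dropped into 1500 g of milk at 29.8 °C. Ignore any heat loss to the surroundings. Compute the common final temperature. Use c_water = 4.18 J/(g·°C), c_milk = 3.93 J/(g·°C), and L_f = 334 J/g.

T_f ≈ 26.2 °C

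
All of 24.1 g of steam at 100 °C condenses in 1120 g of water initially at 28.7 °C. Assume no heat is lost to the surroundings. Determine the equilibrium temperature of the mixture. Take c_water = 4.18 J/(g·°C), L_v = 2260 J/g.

T_f ≈ 41.6 °C

Sum of m c ΔT and latent-heat terms is zero:
condense steam: −24.1·2260 = −54466
  condensed water 100 °C→T: 100.74(T − 100)
  original water: 4681.6(T − 28.7)
4782.3 T = 54466 + 10074 + 134362 = 198902
T ≈ 41.59 °C (< 100 °C, so full condensation is consistent).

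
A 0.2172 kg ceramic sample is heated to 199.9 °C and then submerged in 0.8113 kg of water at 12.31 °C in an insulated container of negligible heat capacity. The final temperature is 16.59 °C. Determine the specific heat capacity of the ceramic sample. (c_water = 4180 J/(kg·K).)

m_s c (T_s − T_f) = m_water c_water (T_f − T_0):
0.2172×c×(199.9 − 16.59) = 0.8113×4180×(16.59 − 12.31)
39.81 c = 14514  ⇒  c ≈ 364.5 J/(kg·K)

c ≈ 365 J/(kg·K)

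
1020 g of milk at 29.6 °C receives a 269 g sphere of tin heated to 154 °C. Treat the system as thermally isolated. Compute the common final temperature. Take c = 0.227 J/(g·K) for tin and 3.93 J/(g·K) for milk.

T_f = Σ m_i c_i T_i / Σ m_i c_i:
T_f = (61.06·154 + 4008.6·29.6) / (61.06 + 4008.6)
    = 128058 / 4069.7 ≈ 31.47 °C

T_f ≈ 31.5 °C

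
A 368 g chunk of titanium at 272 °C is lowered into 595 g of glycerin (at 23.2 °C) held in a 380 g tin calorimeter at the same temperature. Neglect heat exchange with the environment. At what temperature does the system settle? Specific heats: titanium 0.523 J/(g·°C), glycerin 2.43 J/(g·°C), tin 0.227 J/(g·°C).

With ΣQ=0 the equilibrium temperature is the m·c-weighted mean:
T_f = (192.46×272 + 1445.9×23.2 + 86.26×23.2) / (192.46 + 1445.9 + 86.26)
    = 87895 / 1724.6 ≈ 50.97 °C

T_f ≈ 51.0 °C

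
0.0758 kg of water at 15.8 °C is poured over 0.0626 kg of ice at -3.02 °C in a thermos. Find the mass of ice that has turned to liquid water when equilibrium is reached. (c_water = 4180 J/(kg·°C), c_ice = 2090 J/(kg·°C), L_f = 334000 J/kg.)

Heat available from the water dropping to 0 °C: 0.0758×4180×15.8 = 5006.1 J.
Warming the ice to 0 °C takes 0.0626×2090×3.02 = 395.12 J, leaving 4611 J for melting.
Melting all 0.0626 kg of ice would need 0.0626×334000 = 20908 J.
4611 J < 20908 J, so only part of the ice melts and the system sits at 0 °C.
m_melted×334000 = 4611  ⇒  m_melted ≈ 0.01381 kg.

m_melted ≈ 0.0138 kg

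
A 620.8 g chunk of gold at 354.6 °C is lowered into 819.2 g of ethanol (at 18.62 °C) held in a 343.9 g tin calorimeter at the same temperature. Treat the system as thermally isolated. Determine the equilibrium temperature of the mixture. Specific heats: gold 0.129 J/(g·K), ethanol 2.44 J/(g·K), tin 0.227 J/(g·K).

Net heat exchanged in the isolated system is zero:
620.8×0.129×(T − 354.6) + 819.2×2.44×(T − 18.62) + 343.9×0.227×(T − 18.62) = 0
80.08(T − 354.6) + 1998.8(T − 18.62) + 78.07(T − 18.62) = 0
(80.08 + 1998.8 + 78.07) T = 80.08×354.6 + 1998.8×18.62 + 78.07×18.62
T = 67070/2157 ≈ 31.09 °C

T_f ≈ 31.1 °C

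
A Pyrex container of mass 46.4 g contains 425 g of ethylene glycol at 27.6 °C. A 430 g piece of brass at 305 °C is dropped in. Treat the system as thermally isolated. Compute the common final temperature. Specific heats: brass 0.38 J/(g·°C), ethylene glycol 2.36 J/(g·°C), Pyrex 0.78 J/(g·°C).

T_f ≈ 65.3 °C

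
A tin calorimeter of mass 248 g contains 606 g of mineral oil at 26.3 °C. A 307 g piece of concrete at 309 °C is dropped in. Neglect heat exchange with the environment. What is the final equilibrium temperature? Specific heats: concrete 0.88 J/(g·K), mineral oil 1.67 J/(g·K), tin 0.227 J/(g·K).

T_f ≈ 83.4 °C

Let T be the final temperature. ΣQ_i = 0:
307×0.88×(T − 309) + 606×1.67×(T − 26.3) + 248×0.227×(T − 26.3) = 0
270.16(T − 309) + 1012(T − 26.3) + 56.3(T − 26.3) = 0
(270.16 + 1012 + 56.3) T = 270.16×309 + 1012×26.3 + 56.3×26.3
T = 111576 / 1338.5 = 83.4 °C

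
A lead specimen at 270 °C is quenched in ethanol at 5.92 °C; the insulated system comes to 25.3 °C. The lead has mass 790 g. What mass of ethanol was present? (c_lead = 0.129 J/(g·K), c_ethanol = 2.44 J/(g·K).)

Taking heat into each body as positive, Σ m c ΔT = 0:
790×0.129×(25.3 − 270) + m×2.44×(25.3 − 5.92) = 0
47.29 m = 24937
m = 24937/47.29 ≈ 527.4 g

m ≈ 527 g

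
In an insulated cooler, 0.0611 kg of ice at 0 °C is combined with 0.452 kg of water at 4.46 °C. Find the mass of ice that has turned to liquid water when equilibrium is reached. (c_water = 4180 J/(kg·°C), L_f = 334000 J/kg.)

Water can give up m c ΔT = 0.452×4180×4.46 = 8426.5 J before reaching 0 °C.
Fully melting the ice requires m_ice L_f = 0.0611×334000 = 20407 J.
That's not enough to melt it all — equilibrium is at 0 °C with ice remaining.
m_melted×334000 = 8426.5  ⇒  m_melted ≈ 0.02523 kg.

m_melted ≈ 0.0252 kg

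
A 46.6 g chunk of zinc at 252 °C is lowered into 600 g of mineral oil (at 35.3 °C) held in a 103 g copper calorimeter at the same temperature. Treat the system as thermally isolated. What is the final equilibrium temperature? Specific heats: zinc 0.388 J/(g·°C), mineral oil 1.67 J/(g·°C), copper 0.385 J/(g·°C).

T_f ≈ 39.0 °C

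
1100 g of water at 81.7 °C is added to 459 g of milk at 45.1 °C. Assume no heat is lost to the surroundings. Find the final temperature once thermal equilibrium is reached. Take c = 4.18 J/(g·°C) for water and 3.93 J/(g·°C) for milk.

T_f ≈ 71.4 °C

Setting the total heat transfer to zero:
1100·4.18·(T − 81.7) + 459·3.93·(T − 45.1) = 0
4598(T − 81.7) + 1803.9(T − 45.1) = 0
(4598 + 1803.9) T = 4598·81.7 + 1803.9·45.1
T = 457011/6401.9 ≈ 71.39 °C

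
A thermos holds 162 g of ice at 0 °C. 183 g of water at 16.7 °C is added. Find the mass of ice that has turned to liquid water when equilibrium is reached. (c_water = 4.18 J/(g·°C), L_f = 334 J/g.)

Water can give up m c ΔT = 183×4.18×16.7 = 12774 J before reaching 0 °C.
Melting all 162 g of ice would need 162×334 = 54108 J.
Since 12774 < 54108 J, not all the ice melts; equilibrium is at 0 °C.
m_melted×334 = 12774  ⇒  m_melted ≈ 38.25 g.

m_melted ≈ 38.2 g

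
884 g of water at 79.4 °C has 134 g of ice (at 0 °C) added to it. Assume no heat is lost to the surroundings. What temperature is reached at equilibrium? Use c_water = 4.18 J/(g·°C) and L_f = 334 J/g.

Heat gained plus heat lost sum to zero:
melt ice: 134×334 = 44756; warm the meltwater: 560.12 T; water: 3695.1(T − 79.4)
4255.2 T = 293393 − 44756 = 248637
T ≈ 58.43 °C. Since T > 0 °C, the all-ice-melts assumption holds.

T_f ≈ 58.4 °C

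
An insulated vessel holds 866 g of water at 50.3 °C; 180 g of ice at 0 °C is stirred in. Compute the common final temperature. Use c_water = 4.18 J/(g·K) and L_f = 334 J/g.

T_f ≈ 27.9 °C

Heat gained plus heat lost sum to zero:
latent heat to melt: 180×334 = 60120
  meltwater 0→T: 180×4.18×T = 752.4 T
  water: 3619.9(T − 50.3)
4372.3 T = 182080 − 60120 = 121960
T ≈ 27.89 °C. Since T > 0 °C, the all-ice-melts assumption holds.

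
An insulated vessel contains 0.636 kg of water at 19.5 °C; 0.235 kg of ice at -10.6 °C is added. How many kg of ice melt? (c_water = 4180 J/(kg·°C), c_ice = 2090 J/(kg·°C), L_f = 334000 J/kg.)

Cooling the water to 0 °C releases 0.636×4180×19.5 = 51840 J.
Warming the ice to 0 °C takes 0.235×2090×10.6 = 5206.2 J, leaving 46634 J for melting.
To melt every bit of ice: 0.235×334000 = 78490 J.
That's not enough to melt it all — equilibrium is at 0 °C with ice remaining.
Mass melted = 46634/334000 ≈ 0.1396 kg.

m_melted ≈ 0.14 kg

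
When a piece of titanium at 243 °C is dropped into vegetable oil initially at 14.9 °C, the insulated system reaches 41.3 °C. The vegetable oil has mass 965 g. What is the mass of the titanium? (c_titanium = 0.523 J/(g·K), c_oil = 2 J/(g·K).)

m ≈ 483 g

|Q_titanium| = |Q_oil|:
m×0.523×(243 − 41.3) = 965×2×(41.3 − 14.9)
105.49 m = 50952  ⇒  m ≈ 483 g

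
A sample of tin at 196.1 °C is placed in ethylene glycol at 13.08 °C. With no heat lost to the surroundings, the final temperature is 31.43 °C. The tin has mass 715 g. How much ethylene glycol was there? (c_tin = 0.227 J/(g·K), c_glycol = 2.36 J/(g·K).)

m ≈ 617 g

Taking heat into each body as positive, Σ m c ΔT = 0:
715·0.227·(31.43 − 196.1) + m·2.36·(31.43 − 13.08) = 0
43.31 m = 26727
m = 26727/43.31 ≈ 617.2 g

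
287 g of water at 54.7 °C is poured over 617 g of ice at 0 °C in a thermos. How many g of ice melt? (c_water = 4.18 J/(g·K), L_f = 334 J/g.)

m_melted ≈ 196 g

Water can give up m c ΔT = 287×4.18×54.7 = 65621 J before reaching 0 °C.
Fully melting the ice requires m_ice L_f = 617×334 = 206078 J.
65621 J < 206078 J, so only part of the ice melts and the system sits at 0 °C.
m_melt = 65621 / L_f = 196.5 g.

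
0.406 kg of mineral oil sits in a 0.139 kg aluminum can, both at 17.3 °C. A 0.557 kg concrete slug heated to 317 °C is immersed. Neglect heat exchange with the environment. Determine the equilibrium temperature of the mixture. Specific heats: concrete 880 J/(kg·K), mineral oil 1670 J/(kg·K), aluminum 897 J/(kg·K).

T_f ≈ 130.9 °C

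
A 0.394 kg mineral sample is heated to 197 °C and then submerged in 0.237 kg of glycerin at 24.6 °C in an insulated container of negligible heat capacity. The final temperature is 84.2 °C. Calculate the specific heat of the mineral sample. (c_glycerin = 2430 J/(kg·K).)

c ≈ 772 J/(kg·K)

m_s c (T_s − T_f) = m_glycerin c_glycerin (T_f − T_0):
0.394×c×(197 − 84.2) = 0.237×2430×(84.2 − 24.6)
44.44 c = 34324  ⇒  c ≈ 772.3 J/(kg·K)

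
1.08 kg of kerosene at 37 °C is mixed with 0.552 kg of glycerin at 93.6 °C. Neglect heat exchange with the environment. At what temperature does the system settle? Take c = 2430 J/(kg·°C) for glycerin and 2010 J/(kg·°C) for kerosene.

T_f = Σ m_i c_i T_i / Σ m_i c_i:
T_f = (1341.4·93.6 + 2170.8·37) / (1341.4 + 2170.8)
    = 205871 / 3512.2 ≈ 58.62 °C

T_f ≈ 58.6 °C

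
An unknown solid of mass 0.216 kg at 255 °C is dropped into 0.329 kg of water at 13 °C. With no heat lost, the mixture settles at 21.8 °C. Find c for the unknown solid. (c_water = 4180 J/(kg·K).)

c ≈ 240 J/(kg·K)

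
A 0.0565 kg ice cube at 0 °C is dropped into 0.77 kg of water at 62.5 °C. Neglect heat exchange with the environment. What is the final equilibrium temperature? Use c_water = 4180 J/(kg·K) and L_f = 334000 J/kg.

Energy conservation, ΣQ = 0:
melt ice: 0.0565·334000 = 18871; warm the meltwater: 236.17 T; water cools: 0.77·4180·(T − 62.5) = 3218.6(T − 62.5)
3454.8 T = 201162 − 18871 = 182292
T ≈ 52.77 °C — above 0 °C, consistent with complete melting.

T_f ≈ 52.8 °C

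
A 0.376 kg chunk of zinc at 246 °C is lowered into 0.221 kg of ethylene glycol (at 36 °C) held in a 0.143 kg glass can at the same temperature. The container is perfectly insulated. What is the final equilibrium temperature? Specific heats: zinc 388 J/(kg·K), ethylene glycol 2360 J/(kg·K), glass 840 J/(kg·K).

T_f ≈ 74.9 °C

With ΣQ=0 the equilibrium temperature is the m·c-weighted mean:
T_f = (145.89*246 + 521.56*36 + 120.12*36) / (145.89 + 521.56 + 120.12)
    = 58989 / 787.57 ≈ 74.90 °C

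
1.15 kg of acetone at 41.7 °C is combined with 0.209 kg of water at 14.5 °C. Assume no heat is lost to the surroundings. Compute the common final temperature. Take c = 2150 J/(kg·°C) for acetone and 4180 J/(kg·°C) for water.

Energy conservation, ΣQ = 0:
1.15×2150×(T − 41.7) + 0.209×4180×(T − 14.5) = 0
2472.5(T − 41.7) + 873.62(T − 14.5) = 0
3346.1 T = 115771
T = 115771/3346.1 ≈ 34.60 °C

T_f ≈ 34.6 °C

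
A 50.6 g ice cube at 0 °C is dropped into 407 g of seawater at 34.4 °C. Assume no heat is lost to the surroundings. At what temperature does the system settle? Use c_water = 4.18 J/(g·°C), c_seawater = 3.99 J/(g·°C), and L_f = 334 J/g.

Taking heat into each body as positive, Σ m c ΔT = 0:
melt ice: 50.6×334 = 16900; warm the meltwater: 211.51 T; seawater cools: 407×3.99×(T − 34.4) = 1623.9(T − 34.4)
1835.4 T = 55863 − 16900 = 38963
T ≈ 21.23 °C (positive, so assuming full melt was valid).

T_f ≈ 21.2 °C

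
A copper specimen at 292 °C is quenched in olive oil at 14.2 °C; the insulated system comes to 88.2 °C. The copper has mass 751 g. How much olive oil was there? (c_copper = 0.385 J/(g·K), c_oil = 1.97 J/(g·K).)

Setting the total heat transfer to zero:
751·0.385·(88.2 − 292) + m·1.97·(88.2 − 14.2) = 0
145.78 m = 58926
m = 58926/145.78 ≈ 404.2 g

m ≈ 404 g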